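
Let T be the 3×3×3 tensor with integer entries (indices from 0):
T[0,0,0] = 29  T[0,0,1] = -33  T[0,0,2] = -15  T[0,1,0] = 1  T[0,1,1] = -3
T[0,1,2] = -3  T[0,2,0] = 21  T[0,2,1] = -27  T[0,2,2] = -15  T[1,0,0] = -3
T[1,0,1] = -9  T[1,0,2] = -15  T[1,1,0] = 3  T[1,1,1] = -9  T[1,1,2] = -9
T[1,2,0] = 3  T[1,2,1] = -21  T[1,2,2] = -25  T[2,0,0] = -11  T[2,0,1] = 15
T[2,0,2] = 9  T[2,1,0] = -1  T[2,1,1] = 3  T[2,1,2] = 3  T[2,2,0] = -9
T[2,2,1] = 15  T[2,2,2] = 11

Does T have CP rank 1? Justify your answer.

No

The mode-2 unfolding of T (rows indexed by j, columns by (i,k) = (0,0), (0,1), (0,2), (1,0), (1,1), (1,2), (2,0), (2,1), (2,2)) is [[29, -33, -15, -3, -9, -15, -11, 15, 9], [1, -3, -3, 3, -9, -9, -1, 3, 3], [21, -27, -15, 3, -21, -25, -9, 15, 11]].
There the 2×2 minor on rows j ∈ {0, 1}, columns (i,k) ∈ {(0,0), (0,1)} is det [[29, -33], [1, -3]] = -54 ≠ 0, so this unfolding has rank ≥ 2; CP rank is at least every unfolding rank, so rank(T) ≥ 2.
In particular rank(T) ≥ 2 > 1, so T is not rank-1.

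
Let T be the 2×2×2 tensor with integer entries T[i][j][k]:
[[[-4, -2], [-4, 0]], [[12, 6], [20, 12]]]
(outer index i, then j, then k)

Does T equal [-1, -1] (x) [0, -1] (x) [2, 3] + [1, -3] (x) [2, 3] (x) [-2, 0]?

Reconstruct entry (0,0,1) from the claimed factors: Σₗ aₗ[0]bₗ[0]cₗ[1] = (-1)·(0)·(3) + (1)·(2)·(0) = 0, but T[0,0,1] = -2. The claim is false.

No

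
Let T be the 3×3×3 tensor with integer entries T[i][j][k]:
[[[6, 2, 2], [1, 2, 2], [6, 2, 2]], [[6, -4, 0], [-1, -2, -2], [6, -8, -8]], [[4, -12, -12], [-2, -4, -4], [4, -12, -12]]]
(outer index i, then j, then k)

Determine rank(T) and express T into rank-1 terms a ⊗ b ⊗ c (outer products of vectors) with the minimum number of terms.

rank(T) = 3

Lower bound: the mode-2 unfolding of T (rows indexed by j, columns by (i,k) = (0,0), (0,1), (0,2), (1,0), (1,1), (1,2), (2,0), (2,1), (2,2)) is [[6, 2, 2, 6, -4, 0, 4, -12, -12], [1, 2, 2, -1, -2, -2, -2, -4, -4], [6, 2, 2, 6, -8, -8, 4, -12, -12]].
There the 3×3 minor on rows j ∈ {0, 1, 2}, columns (i,k) ∈ {(0,0), (0,1), (1,1)} is det [[6, 2, -4], [1, 2, -2], [6, 2, -8]] = -40 ≠ 0, so this unfolding has rank ≥ 3; CP rank is at least every unfolding rank, so rank(T) ≥ 3. (This is only a lower bound: in general the CP rank may exceed every unfolding rank, so we still need to exhibit 3 rank-1 terms summing to T.)
Upper bound: T is a sum of 3 rank-1 terms, T = (0, 1, 0) ⊗ (1, 0, 0) ⊗ (0, 4, 8) + (1, -1, -2) ⊗ (2, 1, 2) ⊗ (1, 2, 2) + (1, 2, 2) ⊗ (1, 0, 1) ⊗ (4, -2, -2) (one valid choice — decompositions are not unique — normalised so each a, b is primitive with positive first nonzero entry; check it by expanding all entries), so rank(T) ≤ 3.
These bounds meet, so rank(T) = 3.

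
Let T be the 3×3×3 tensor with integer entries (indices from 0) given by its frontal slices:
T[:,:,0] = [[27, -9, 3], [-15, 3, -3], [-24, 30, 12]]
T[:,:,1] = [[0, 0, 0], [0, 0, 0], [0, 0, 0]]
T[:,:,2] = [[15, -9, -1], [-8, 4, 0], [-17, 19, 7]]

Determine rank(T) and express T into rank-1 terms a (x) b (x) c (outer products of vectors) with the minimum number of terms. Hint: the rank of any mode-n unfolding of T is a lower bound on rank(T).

Lower bound: the mode-1 unfolding of T (rows indexed by i, columns by (j,k) = (0,0), (0,1), (0,2), (1,0), (1,1), (1,2), (2,0), (2,1), (2,2)) is [[27, 0, 15, -9, 0, -9, 3, 0, -1], [-15, 0, -8, 3, 0, 4, -3, 0, 0], [-24, 0, -17, 30, 0, 19, 12, 0, 7]].
There the 2×2 minor on rows i ∈ {0, 1}, columns (j,k) ∈ {(0,0), (0,2)} is det [[27, 15], [-15, -8]] = 9 ≠ 0, so this unfolding has rank ≥ 2; CP rank is at least every unfolding rank, so rank(T) ≥ 2. (Flattening ranks never certify an upper bound on CP rank; for that we must actually write T with 2 rank-1 terms.)
Upper bound — finding two terms. Write S_k = T[:,:,k] for the frontal slices: S₀ = [[27, -9, 3], [-15, 3, -3], [-24, 30, 12]], S₁ = [[0, 0, 0], [0, 0, 0], [0, 0, 0]], S₂ = [[15, -9, -1], [-8, 4, 0], [-17, 19, 7]].
If T = a₁ (x) b₁ (x) c₁ + a₂ (x) b₂ (x) c₂ then each S_k = c₁[k]·a₁b₁ᵀ + c₂[k]·a₂b₂ᵀ. S₀ and S₂ are linearly independent, so a₁b₁ᵀ and a₂b₂ᵀ must span the same plane of matrices: they are the rank-1 matrices of the form x·S₀ + y·S₂.
The 2×2 minor of x·S₀ + y·S₂ on rows {0,1}, columns {0,1} is −54·x² − 54·xy − 12·y² = (-6)·(3·x + 2·y)(3·x + y), vanishing at (x:y) = (2:-3) and (1:-3).
M₁ = 2·S₀ − 3·S₂ = [[9, 9, 9], [-6, -6, -6], [3, 3, 3]] = 3·[3, -2, 1][1, 1, 1]ᵀ and M₂ = S₀ − 3·S₂ = [[-18, 18, 6], [9, -9, -3], [27, -27, -9]] = (-3)·[2, -1, -3][3, -3, -1]ᵀ, so take a₁ = [3, -2, 1], b₁ = [1, 1, 1], a₂ = [2, -1, -3], b₂ = [3, -3, -1].
Each slice is an integer combination of E₁ = a₁b₁ᵀ and E₂ = a₂b₂ᵀ: S₀ = 3·E₁ + 3·E₂, S₁ = 0, S₂ = E₁ + 2·E₂; reading off coefficients, c₁ = [3, 0, 1] and c₂ = [3, 0, 2].
Hence T = [3, -2, 1] (x) [1, 1, 1] (x) [3, 0, 1] + [2, -1, -3] (x) [3, -3, -1] (x) [3, 0, 2], so rank(T) ≤ 2.
These bounds meet, so rank(T) = 2.

rank(T) = 2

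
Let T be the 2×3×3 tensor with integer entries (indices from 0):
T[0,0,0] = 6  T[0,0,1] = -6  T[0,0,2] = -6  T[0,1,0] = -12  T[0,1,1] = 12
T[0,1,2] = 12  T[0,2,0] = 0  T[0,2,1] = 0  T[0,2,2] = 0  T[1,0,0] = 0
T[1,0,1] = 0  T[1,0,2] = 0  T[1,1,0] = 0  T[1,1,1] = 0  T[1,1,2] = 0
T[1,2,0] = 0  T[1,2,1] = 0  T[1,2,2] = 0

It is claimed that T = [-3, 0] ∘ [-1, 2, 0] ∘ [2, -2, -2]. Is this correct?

Yes

Reconstruct entrywise from the claimed factors. For example, T[1,2,1] = 0 and Σₗ aₗ[1]bₗ[2]cₗ[1] = (0)·(0)·(-2) = 0; checking all 18 entries, every one matches. The claim holds.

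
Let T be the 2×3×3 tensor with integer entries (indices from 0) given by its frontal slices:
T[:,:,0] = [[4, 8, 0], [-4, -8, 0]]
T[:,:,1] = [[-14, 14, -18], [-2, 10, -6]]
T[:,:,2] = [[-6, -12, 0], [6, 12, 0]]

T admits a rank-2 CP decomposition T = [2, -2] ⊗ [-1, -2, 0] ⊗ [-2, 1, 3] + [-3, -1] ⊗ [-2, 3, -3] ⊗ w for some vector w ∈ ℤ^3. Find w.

Subtract the known terms from T to get the rank-1 residual R = [-3, -1] ⊗ [-2, 3, -3] ⊗ w, so R[i,j,k] = a[i]·b[j]·w[k]. Pick indices with nonzero a[0]·b[0] = (-3)·(-2) = 6. Only the fibre through (0,0,·) is needed: R[0,0,:] = T[0,0,:] − Σₗ aₗ[0]bₗ[0]cₗ = [4, -14, -6] − (2)·(-1)·[-2, 1, 3] = [0, -12, 0]. Then w[k] = R[0,0,k] / 6 for each k, giving w = [0, -12, 0] / 6 = [0, -2, 0].

w = [0, -2, 0]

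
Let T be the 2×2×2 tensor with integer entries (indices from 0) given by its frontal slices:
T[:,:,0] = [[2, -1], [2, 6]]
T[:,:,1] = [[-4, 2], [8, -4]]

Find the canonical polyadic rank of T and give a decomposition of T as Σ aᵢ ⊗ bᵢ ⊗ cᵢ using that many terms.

Lower bound: the mode-2 unfolding of T (rows indexed by j, columns by (i,k) = (0,0), (0,1), (1,0), (1,1)) is [[2, -4, 2, 8], [-1, 2, 6, -4]].
There the 2×2 minor on rows j ∈ {0, 1}, columns (i,k) ∈ {(0,0), (1,0)} is det [[2, 2], [-1, 6]] = 14 ≠ 0, so this unfolding has rank ≥ 2; CP rank is at least every unfolding rank, so rank(T) ≥ 2. (This is only a lower bound: in general the CP rank may exceed every unfolding rank, so we still need to exhibit 2 rank-1 terms summing to T.)
Upper bound — finding two terms. Write S_k = T[:,:,k] for the frontal slices: S₀ = [[2, -1], [2, 6]], S₁ = [[-4, 2], [8, -4]].
If T = a₁ ⊗ b₁ ⊗ c₁ + a₂ ⊗ b₂ ⊗ c₂ then each S_k = c₁[k]·a₁b₁ᵀ + c₂[k]·a₂b₂ᵀ. S₀ and S₁ are linearly independent, so a₁b₁ᵀ and a₂b₂ᵀ must span the same plane of matrices: they are the rank-1 matrices of the form x·S₀ + y·S₁.
det(x·S₀ + y·S₁) is 14·x² − 28·xy = 14·(x − 2·y)(x), vanishing at (x:y) = (2:1) and (0:1).
M₁ = 2·S₀ + S₁ = [[0, 0], [12, 8]] = 4·(0, 1)(3, 2)ᵀ and M₂ = S₁ = [[-4, 2], [8, -4]] = (-2)·(1, -2)(2, -1)ᵀ, so take a₁ = (0, 1), b₁ = (3, 2), a₂ = (1, -2), b₂ = (2, -1).
Each slice is an integer combination of E₁ = a₁b₁ᵀ and E₂ = a₂b₂ᵀ: S₀ = 2·E₁ + E₂, S₁ = −2·E₂; reading off coefficients, c₁ = (2, 0) and c₂ = (1, -2).
Hence T = (0, 1) ⊗ (3, 2) ⊗ (2, 0) + (1, -2) ⊗ (2, -1) ⊗ (1, -2), so rank(T) ≤ 2.
These bounds meet, so rank(T) = 2.

rank(T) = 2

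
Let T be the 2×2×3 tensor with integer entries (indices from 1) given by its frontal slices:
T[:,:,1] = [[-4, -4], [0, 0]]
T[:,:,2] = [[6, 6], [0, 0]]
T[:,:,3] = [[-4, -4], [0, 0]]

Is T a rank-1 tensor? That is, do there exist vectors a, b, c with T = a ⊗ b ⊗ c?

The mode-1 fibre T[:,1,1] = [-4, 0] gives a = [1, 0] (primitive direction); the mode-2 fibre T[1,:,1] = [-4, -4] gives b = [1, 1]; then c[k] = T[1,1,k] / (a[1]·b[1]) = [-4, 6, -4] / 1 = [-4, 6, -4].
Expanding [1, 0] ⊗ [1, 1] ⊗ [-4, 6, -4] reproduces all 12 entries of T, so T = [1, 0] ⊗ [1, 1] ⊗ [-4, 6, -4] and rank(T) ≤ 1.
Equivalently every frontal slice T[:,:,k] is c[k] times the rank-1 matrix [1, 0] ⊗ [1, 1]. So T has rank 1 (it is nonzero).

Yes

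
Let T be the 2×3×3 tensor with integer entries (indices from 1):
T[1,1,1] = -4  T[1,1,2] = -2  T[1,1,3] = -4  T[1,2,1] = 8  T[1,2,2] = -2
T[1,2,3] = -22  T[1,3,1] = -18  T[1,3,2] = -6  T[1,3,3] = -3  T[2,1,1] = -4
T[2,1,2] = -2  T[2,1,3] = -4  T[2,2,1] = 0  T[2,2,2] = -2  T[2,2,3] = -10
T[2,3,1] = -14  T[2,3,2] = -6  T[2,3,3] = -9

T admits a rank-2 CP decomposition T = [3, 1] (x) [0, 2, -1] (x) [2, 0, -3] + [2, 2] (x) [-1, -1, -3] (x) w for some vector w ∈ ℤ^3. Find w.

w = [2, 1, 2]

Subtract the known terms from T to get the rank-1 residual R = [2, 2] (x) [-1, -1, -3] (x) w, so R[i,j,k] = a[i]·b[j]·w[k]. Pick indices with nonzero a[1]·b[1] = (2)·(-1) = -2. Only the fibre through (1,1,·) is needed: R[1,1,:] = T[1,1,:] − Σₗ aₗ[1]bₗ[1]cₗ = [-4, -2, -4] − (3)·(0)·[2, 0, -3] = [-4, -2, -4]. Then w[k] = R[1,1,k] / -2 for each k, giving w = [-4, -2, -4] / -2 = [2, 1, 2].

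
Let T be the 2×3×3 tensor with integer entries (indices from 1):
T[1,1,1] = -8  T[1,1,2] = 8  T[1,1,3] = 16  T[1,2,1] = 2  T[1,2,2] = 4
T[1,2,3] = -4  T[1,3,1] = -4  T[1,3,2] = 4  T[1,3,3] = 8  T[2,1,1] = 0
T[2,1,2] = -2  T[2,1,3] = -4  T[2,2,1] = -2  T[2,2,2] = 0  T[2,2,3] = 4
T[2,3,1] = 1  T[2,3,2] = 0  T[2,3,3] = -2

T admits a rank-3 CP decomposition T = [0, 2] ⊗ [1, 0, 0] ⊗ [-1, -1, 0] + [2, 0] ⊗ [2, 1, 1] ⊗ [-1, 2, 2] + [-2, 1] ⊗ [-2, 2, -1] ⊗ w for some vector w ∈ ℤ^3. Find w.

w = [-1, 0, 2]

Subtract the known terms from T to get the rank-1 residual R = [-2, 1] ⊗ [-2, 2, -1] ⊗ w, so R[i,j,k] = a[i]·b[j]·w[k]. Pick indices with nonzero a[1]·b[1] = (-2)·(-2) = 4. Only the fibre through (1,1,·) is needed: R[1,1,:] = T[1,1,:] − Σₗ aₗ[1]bₗ[1]cₗ = [-8, 8, 16] − (0)·(1)·[-1, -1, 0] − (2)·(2)·[-1, 2, 2] = [-4, 0, 8]. Then w[k] = R[1,1,k] / 4 for each k, giving w = [-4, 0, 8] / 4 = [-1, 0, 2].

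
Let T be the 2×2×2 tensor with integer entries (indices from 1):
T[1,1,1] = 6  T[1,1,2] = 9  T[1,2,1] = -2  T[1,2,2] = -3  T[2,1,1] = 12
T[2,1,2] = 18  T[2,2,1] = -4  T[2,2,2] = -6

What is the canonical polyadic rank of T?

1

Lower bound: T ≠ 0 (e.g. T[1,1,1] = 6), so rank(T) ≥ 1.
Upper bound: if T = a ⊗ b ⊗ c then every fibre of T is a multiple of the corresponding factor, so read the factors off the fibres through the nonzero entry T[1,1,1] = 6.
The mode-1 fibre T[:,1,1] = [6, 12] gives a = [1, 2] (primitive direction); the mode-2 fibre T[1,:,1] = [6, -2] gives b = [3, -1]; then c[k] = T[1,1,k] / (a[1]·b[1]) = [6, 9] / 3 = [2, 3].
Expanding [1, 2] ⊗ [3, -1] ⊗ [2, 3] reproduces all 8 entries of T, so T = [1, 2] ⊗ [3, -1] ⊗ [2, 3] and rank(T) ≤ 1.
These bounds meet, so rank(T) = 1.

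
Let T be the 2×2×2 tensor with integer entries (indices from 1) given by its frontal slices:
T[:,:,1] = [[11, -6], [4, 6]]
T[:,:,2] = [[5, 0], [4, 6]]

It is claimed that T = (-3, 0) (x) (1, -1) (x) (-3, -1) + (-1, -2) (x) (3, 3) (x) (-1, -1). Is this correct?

Reconstruct entry (1,1,1) from the claimed factors: Σₗ aₗ[1]bₗ[1]cₗ[1] = (-3)·(1)·(-3) + (-1)·(3)·(-1) = 12, but T[1,1,1] = 11. The claim is false.

No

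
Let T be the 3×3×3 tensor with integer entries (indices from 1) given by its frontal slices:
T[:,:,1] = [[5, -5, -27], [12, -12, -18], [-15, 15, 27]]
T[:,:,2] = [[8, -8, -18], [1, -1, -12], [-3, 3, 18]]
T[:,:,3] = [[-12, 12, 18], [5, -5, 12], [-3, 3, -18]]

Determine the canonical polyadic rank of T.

Lower bound: the mode-3 unfolding of T (rows indexed by k, columns by (i,j) = (1,1), (1,2), (1,3), (2,1), (2,2), (2,3), (3,1), (3,2), (3,3)) is [[5, -5, -27, 12, -12, -18, -15, 15, 27], [8, -8, -18, 1, -1, -12, -3, 3, 18], [-12, 12, 18, 5, -5, 12, -3, 3, -18]].
There the 2×2 minor on rows k ∈ {1, 2}, columns (i,j) ∈ {(1,1), (1,3)} is det [[5, -27], [8, -18]] = 126 ≠ 0, so this unfolding has rank ≥ 2; CP rank is at least every unfolding rank, so rank(T) ≥ 2. (Flattening ranks never certify an upper bound on CP rank; for that we must actually write T with 2 rank-1 terms.)
Upper bound — finding two terms. Write S_k = T[:,:,k] for the frontal slices: S₁ = [[5, -5, -27], [12, -12, -18], [-15, 15, 27]], S₂ = [[8, -8, -18], [1, -1, -12], [-3, 3, 18]], S₃ = [[-12, 12, 18], [5, -5, 12], [-3, 3, -18]].
If T = a₁ ⊗ b₁ ⊗ c₁ + a₂ ⊗ b₂ ⊗ c₂ then each S_k = c₁[k]·a₁b₁ᵀ + c₂[k]·a₂b₂ᵀ. S₁ and S₂ are linearly independent, so a₁b₁ᵀ and a₂b₂ᵀ must span the same plane of matrices: they are the rank-1 matrices of the form x·S₁ + y·S₂.
The 2×2 minor of x·S₁ + y·S₂ on rows {1,2}, columns {1,3} is 234·x² + 39·xy − 78·y² = 39·(3·x + 2·y)(2·x − y), vanishing at (x:y) = (2:-3) and (1:2).
M₁ = 2·S₁ − 3·S₂ = [[-14, 14, 0], [21, -21, 0], [-21, 21, 0]] = (-7)·(2, -3, 3)(1, -1, 0)ᵀ and M₂ = S₁ + 2·S₂ = [[21, -21, -63], [14, -14, -42], [-21, 21, 63]] = 7·(3, 2, -3)(1, -1, -3)ᵀ, so take a₁ = (2, -3, 3), b₁ = (1, -1, 0), a₂ = (3, 2, -3), b₂ = (1, -1, -3).
Each slice is an integer combination of E₁ = a₁b₁ᵀ and E₂ = a₂b₂ᵀ: S₁ = −2·E₁ + 3·E₂, S₂ = E₁ + 2·E₂, S₃ = −3·E₁ − 2·E₂; reading off coefficients, c₁ = (-2, 1, -3) and c₂ = (3, 2, -2).
Hence T = (2, -3, 3) ⊗ (1, -1, 0) ⊗ (-2, 1, -3) + (3, 2, -3) ⊗ (1, -1, -3) ⊗ (3, 2, -2), so rank(T) ≤ 2.
These bounds meet, so rank(T) = 2.

2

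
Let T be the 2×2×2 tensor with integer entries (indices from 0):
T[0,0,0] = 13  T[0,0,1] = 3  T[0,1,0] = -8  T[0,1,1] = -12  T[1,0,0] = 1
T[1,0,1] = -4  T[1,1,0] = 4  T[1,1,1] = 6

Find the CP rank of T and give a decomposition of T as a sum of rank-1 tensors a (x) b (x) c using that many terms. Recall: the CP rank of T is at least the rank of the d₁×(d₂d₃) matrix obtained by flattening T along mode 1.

Lower bound: the mode-1 unfolding of T (rows indexed by i, columns by (j,k) = (0,0), (0,1), (1,0), (1,1)) is [[13, 3, -8, -12], [1, -4, 4, 6]].
There the 2×2 minor on rows i ∈ {0, 1}, columns (j,k) ∈ {(0,0), (0,1)} is det [[13, 3], [1, -4]] = -55 ≠ 0, so this unfolding has rank ≥ 2; CP rank is at least every unfolding rank, so rank(T) ≥ 2. (This is only a lower bound: in general the CP rank may exceed every unfolding rank, so we still need to exhibit 2 rank-1 terms summing to T.)
Upper bound — finding two terms. Write S_k = T[:,:,k] for the frontal slices: S₀ = [[13, -8], [1, 4]], S₁ = [[3, -12], [-4, 6]].
If T = a₁ (x) b₁ (x) c₁ + a₂ (x) b₂ (x) c₂ then each S_k = c₁[k]·a₁b₁ᵀ + c₂[k]·a₂b₂ᵀ. S₀ and S₁ are linearly independent, so a₁b₁ᵀ and a₂b₂ᵀ must span the same plane of matrices: they are the rank-1 matrices of the form x·S₀ + y·S₁.
det(x·S₀ + y·S₁) is 60·x² + 70·xy − 30·y² = 10·(2·x + 3·y)(3·x − y), vanishing at (x:y) = (3:-2) and (1:3).
M₁ = 3·S₀ − 2·S₁ = [[33, 0], [11, 0]] = 11·[3, 1][1, 0]ᵀ and M₂ = S₀ + 3·S₁ = [[22, -44], [-11, 22]] = 11·[2, -1][1, -2]ᵀ, so take a₁ = [3, 1], b₁ = [1, 0], a₂ = [2, -1], b₂ = [1, -2].
Each slice is an integer combination of E₁ = a₁b₁ᵀ and E₂ = a₂b₂ᵀ: S₀ = 3·E₁ + 2·E₂, S₁ = −E₁ + 3·E₂; reading off coefficients, c₁ = [3, -1] and c₂ = [2, 3].
Hence T = [3, 1] (x) [1, 0] (x) [3, -1] + [2, -1] (x) [1, -2] (x) [2, 3], so rank(T) ≤ 2.
These bounds meet, so rank(T) = 2.

rank(T) = 2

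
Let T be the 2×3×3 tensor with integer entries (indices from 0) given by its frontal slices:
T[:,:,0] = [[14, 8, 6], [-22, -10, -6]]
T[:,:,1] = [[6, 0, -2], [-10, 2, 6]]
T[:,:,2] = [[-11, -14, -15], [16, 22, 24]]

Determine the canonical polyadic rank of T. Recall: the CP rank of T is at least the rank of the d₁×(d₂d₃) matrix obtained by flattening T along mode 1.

2

Lower bound: the mode-1 unfolding of T (rows indexed by i, columns by (j,k) = (0,0), (0,1), (0,2), (1,0), (1,1), (1,2), (2,0), (2,1), (2,2)) is [[14, 6, -11, 8, 0, -14, 6, -2, -15], [-22, -10, 16, -10, 2, 22, -6, 6, 24]].
There the 2×2 minor on rows i ∈ {0, 1}, columns (j,k) ∈ {(0,0), (0,1)} is det [[14, 6], [-22, -10]] = -8 ≠ 0, so this unfolding has rank ≥ 2; CP rank is at least every unfolding rank, so rank(T) ≥ 2. (Unfolding ranks only ever bound the CP rank from below — rank(T) can be strictly larger than all of them — so the matching upper bound has to come from an explicit 2-term decomposition.)
Upper bound — finding two terms. Write S_k = T[:,:,k] for the frontal slices: S₀ = [[14, 8, 6], [-22, -10, -6]], S₁ = [[6, 0, -2], [-10, 2, 6]], S₂ = [[-11, -14, -15], [16, 22, 24]].
If T = a₁ ⊗ b₁ ⊗ c₁ + a₂ ⊗ b₂ ⊗ c₂ then each S_k = c₁[k]·a₁b₁ᵀ + c₂[k]·a₂b₂ᵀ. S₀ and S₁ are linearly independent, so a₁b₁ᵀ and a₂b₂ᵀ must span the same plane of matrices: they are the rank-1 matrices of the form x·S₀ + y·S₁.
The 2×2 minor of x·S₀ + y·S₁ on rows {0,1}, columns {0,1} is 36·x² + 48·xy + 12·y² = 12·(x + y)(3·x + y), vanishing at (x:y) = (1:-1) and (1:-3).
M₁ = S₀ − S₁ = [[8, 8, 8], [-12, -12, -12]] = 4·(2, -3)(1, 1, 1)ᵀ and M₂ = S₀ − 3·S₁ = [[-4, 8, 12], [8, -16, -24]] = (-4)·(1, -2)(1, -2, -3)ᵀ, so take a₁ = (2, -3), b₁ = (1, 1, 1), a₂ = (1, -2), b₂ = (1, -2, -3).
Each slice is an integer combination of E₁ = a₁b₁ᵀ and E₂ = a₂b₂ᵀ: S₀ = 6·E₁ + 2·E₂, S₁ = 2·E₁ + 2·E₂, S₂ = −6·E₁ + E₂; reading off coefficients, c₁ = (6, 2, -6) and c₂ = (2, 2, 1).
Hence T = (2, -3) ⊗ (1, 1, 1) ⊗ (6, 2, -6) + (1, -2) ⊗ (1, -2, -3) ⊗ (2, 2, 1), so rank(T) ≤ 2.
These bounds meet, so rank(T) = 2.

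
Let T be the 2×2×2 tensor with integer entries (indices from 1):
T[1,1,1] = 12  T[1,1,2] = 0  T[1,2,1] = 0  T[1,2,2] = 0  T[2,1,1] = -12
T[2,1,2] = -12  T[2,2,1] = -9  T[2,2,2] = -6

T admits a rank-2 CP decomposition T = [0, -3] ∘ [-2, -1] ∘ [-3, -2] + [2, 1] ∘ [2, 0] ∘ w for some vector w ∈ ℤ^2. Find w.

w = [3, 0]

Subtract the known terms from T to get the rank-1 residual R = [2, 1] ∘ [2, 0] ∘ w, so R[i,j,k] = a[i]·b[j]·w[k]. Pick indices with nonzero a[1]·b[1] = (2)·(2) = 4. Only the fibre through (1,1,·) is needed: R[1,1,:] = T[1,1,:] − Σₗ aₗ[1]bₗ[1]cₗ = [12, 0] − (0)·(-2)·[-3, -2] = [12, 0]. Then w[k] = R[1,1,k] / 4 for each k, giving w = [12, 0] / 4 = [3, 0].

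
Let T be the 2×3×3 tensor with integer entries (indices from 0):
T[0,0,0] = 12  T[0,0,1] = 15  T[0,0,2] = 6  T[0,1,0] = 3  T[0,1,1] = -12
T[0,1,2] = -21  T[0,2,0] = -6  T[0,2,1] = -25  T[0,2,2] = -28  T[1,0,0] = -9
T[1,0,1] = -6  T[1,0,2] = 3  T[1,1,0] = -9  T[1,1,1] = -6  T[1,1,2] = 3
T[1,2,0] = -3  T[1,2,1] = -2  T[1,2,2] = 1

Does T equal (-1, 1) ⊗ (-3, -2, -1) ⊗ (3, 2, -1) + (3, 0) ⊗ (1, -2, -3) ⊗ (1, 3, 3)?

No

Reconstruct entry (0,1,0) from the claimed factors: Σₗ aₗ[0]bₗ[1]cₗ[0] = (-1)·(-2)·(3) + (3)·(-2)·(1) = 0, but T[0,1,0] = 3. The claim is false.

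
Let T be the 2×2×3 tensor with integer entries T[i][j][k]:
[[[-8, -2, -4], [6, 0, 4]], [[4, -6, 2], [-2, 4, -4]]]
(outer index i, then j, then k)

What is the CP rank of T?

Lower bound: in the mode-3 unfolding of T (rows indexed by k, columns by (i,j)) the 3×3 minor on rows k ∈ {0, 1, 2}, columns (i,j) ∈ {(0,0), (0,1), (1,0)} is det [[-8, 6, 4], [-2, 0, -6], [-4, 4, 2]] = -56 ≠ 0, so that unfolding has rank ≥ 3 and hence rank(T) ≥ 3 (CP rank is at least every unfolding rank, though it can be larger).
Upper bound: T is a sum of 3 rank-1 terms, T = [0, 1] ⊗ [1, 0] ⊗ [4, 0, -2] + [1, -1] ⊗ [1, -1] ⊗ [-4, 2, -4] + [1, 1] ⊗ [2, -1] ⊗ [-2, -2, 0] (written with every a and b primitive with positive leading entry and the scale carried by c; CP decompositions are not unique, and this one is verified by expanding entrywise), so rank(T) ≤ 3.
These bounds meet, so rank(T) = 3.

3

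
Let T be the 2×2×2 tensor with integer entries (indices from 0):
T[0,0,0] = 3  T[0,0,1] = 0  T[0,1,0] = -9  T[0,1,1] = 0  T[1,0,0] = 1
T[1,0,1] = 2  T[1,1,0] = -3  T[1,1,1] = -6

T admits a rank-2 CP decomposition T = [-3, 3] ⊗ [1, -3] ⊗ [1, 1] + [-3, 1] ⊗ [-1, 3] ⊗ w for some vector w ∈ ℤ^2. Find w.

w = [2, 1]

Subtract the known terms from T to get the rank-1 residual R = [-3, 1] ⊗ [-1, 3] ⊗ w, so R[i,j,k] = a[i]·b[j]·w[k]. Pick indices with nonzero a[0]·b[0] = (-3)·(-1) = 3. Only the fibre through (0,0,·) is needed: R[0,0,:] = T[0,0,:] − Σₗ aₗ[0]bₗ[0]cₗ = [3, 0] − (-3)·(1)·[1, 1] = [6, 3]. Then w[k] = R[0,0,k] / 3 for each k, giving w = [6, 3] / 3 = [2, 1].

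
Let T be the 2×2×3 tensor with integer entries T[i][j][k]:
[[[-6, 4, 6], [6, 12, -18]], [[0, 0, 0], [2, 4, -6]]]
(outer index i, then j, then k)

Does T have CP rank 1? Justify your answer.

The mode-2 unfolding of T (rows indexed by j, columns by (i,k) = (0,0), (0,1), (0,2), (1,0), (1,1), (1,2)) is [[-6, 4, 6, 0, 0, 0], [6, 12, -18, 2, 4, -6]].
There the 2×2 minor on rows j ∈ {0, 1}, columns (i,k) ∈ {(0,0), (0,1)} is det [[-6, 4], [6, 12]] = -96 ≠ 0, so this unfolding has rank ≥ 2; CP rank is at least every unfolding rank, so rank(T) ≥ 2.
In particular rank(T) ≥ 2 > 1, so T is not rank-1.

No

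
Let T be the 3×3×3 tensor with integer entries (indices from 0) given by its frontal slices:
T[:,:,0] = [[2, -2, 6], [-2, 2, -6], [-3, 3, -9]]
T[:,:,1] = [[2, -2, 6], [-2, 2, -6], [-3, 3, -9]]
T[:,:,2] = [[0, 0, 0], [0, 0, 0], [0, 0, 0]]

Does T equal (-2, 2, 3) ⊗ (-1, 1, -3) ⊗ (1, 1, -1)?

Reconstruct entry (0,0,2) from the claimed factors: Σₗ aₗ[0]bₗ[0]cₗ[2] = (-2)·(-1)·(-1) = -2, but T[0,0,2] = 0. The claim is false.

No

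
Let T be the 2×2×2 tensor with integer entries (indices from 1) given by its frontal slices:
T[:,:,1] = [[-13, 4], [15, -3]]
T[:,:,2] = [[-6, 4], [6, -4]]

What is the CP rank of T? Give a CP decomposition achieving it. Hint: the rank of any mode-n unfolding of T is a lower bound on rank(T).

rank(T) = 2

Lower bound: the mode-2 unfolding of T (rows indexed by j, columns by (i,k) = (1,1), (1,2), (2,1), (2,2)) is [[-13, -6, 15, 6], [4, 4, -3, -4]].
There the 2×2 minor on rows j ∈ {1, 2}, columns (i,k) ∈ {(1,1), (1,2)} is det [[-13, -6], [4, 4]] = -28 ≠ 0, so this unfolding has rank ≥ 2; CP rank is at least every unfolding rank, so rank(T) ≥ 2. (This is only a lower bound: in general the CP rank may exceed every unfolding rank, so we still need to exhibit 2 rank-1 terms summing to T.)
Upper bound — finding two terms. Write S_k = T[:,:,k] for the frontal slices: S₁ = [[-13, 4], [15, -3]], S₂ = [[-6, 4], [6, -4]].
If T = a₁ (x) b₁ (x) c₁ + a₂ (x) b₂ (x) c₂ then each S_k = c₁[k]·a₁b₁ᵀ + c₂[k]·a₂b₂ᵀ. S₁ and S₂ are linearly independent, so a₁b₁ᵀ and a₂b₂ᵀ must span the same plane of matrices: they are the rank-1 matrices of the form x·S₁ + y·S₂.
det(x·S₁ + y·S₂) is −21·x² − 14·xy = (-7)·(3·x + 2·y)(x), vanishing at (x:y) = (2:-3) and (0:1).
M₁ = 2·S₁ − 3·S₂ = [[-8, -4], [12, 6]] = (-2)·[2, -3][2, 1]ᵀ and M₂ = S₂ = [[-6, 4], [6, -4]] = (-2)·[1, -1][3, -2]ᵀ, so take a₁ = [2, -3], b₁ = [2, 1], a₂ = [1, -1], b₂ = [3, -2].
Each slice is an integer combination of E₁ = a₁b₁ᵀ and E₂ = a₂b₂ᵀ: S₁ = −E₁ − 3·E₂, S₂ = −2·E₂; reading off coefficients, c₁ = [-1, 0] and c₂ = [-3, -2].
Hence T = [2, -3] (x) [2, 1] (x) [-1, 0] + [1, -1] (x) [3, -2] (x) [-3, -2], so rank(T) ≤ 2.
These bounds meet, so rank(T) = 2.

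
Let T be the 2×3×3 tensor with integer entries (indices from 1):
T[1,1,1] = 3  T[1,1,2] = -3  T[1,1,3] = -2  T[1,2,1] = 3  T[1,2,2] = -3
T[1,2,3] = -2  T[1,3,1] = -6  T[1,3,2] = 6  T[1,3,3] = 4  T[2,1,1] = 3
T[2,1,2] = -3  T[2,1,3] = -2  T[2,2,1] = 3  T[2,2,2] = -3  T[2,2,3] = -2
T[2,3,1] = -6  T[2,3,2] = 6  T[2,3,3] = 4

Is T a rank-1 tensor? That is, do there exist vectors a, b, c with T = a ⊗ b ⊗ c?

The mode-1 fibre T[:,1,1] = [3, 3] gives a = [1, 1] (primitive direction); the mode-2 fibre T[1,:,1] = [3, 3, -6] gives b = [1, 1, -2]; then c[k] = T[1,1,k] / (a[1]·b[1]) = [3, -3, -2] / 1 = [3, -3, -2].
Expanding [1, 1] ⊗ [1, 1, -2] ⊗ [3, -3, -2] reproduces all 18 entries of T, so T = [1, 1] ⊗ [1, 1, -2] ⊗ [3, -3, -2] and rank(T) ≤ 1.
Equivalently every frontal slice T[:,:,k] is c[k] times the rank-1 matrix [1, 1] ⊗ [1, 1, -2]. So T has rank 1 (it is nonzero).

Yes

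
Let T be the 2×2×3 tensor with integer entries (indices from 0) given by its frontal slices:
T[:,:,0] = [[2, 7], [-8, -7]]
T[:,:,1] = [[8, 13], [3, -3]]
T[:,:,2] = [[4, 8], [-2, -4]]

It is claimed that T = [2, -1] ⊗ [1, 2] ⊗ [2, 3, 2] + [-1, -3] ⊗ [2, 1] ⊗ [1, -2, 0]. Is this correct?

No

Reconstruct entry (0,0,1) from the claimed factors: Σₗ aₗ[0]bₗ[0]cₗ[1] = (2)·(1)·(3) + (-1)·(2)·(-2) = 10, but T[0,0,1] = 8. The claim is false.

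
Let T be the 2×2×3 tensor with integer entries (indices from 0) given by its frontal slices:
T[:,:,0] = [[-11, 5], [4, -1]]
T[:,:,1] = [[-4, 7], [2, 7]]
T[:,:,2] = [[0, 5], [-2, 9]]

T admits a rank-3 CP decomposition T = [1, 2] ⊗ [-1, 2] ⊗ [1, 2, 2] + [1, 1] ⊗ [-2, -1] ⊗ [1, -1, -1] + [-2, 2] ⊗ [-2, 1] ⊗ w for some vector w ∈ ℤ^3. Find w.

Subtract the known terms from T to get the rank-1 residual R = [-2, 2] ⊗ [-2, 1] ⊗ w, so R[i,j,k] = a[i]·b[j]·w[k]. Pick indices with nonzero a[0]·b[0] = (-2)·(-2) = 4. Only the fibre through (0,0,·) is needed: R[0,0,:] = T[0,0,:] − Σₗ aₗ[0]bₗ[0]cₗ = [-11, -4, 0] − (1)·(-1)·[1, 2, 2] − (1)·(-2)·[1, -1, -1] = [-8, -4, 0]. Then w[k] = R[0,0,k] / 4 for each k, giving w = [-8, -4, 0] / 4 = [-2, -1, 0].

w = [-2, -1, 0]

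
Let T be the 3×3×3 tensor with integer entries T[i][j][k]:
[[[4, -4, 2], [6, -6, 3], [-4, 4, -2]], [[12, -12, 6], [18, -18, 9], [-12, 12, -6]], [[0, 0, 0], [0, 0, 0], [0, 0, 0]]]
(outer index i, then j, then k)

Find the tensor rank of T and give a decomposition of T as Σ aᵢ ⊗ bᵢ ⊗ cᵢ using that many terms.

rank(T) = 1

Lower bound: T ≠ 0 (e.g. T[0,0,0] = 4), so rank(T) ≥ 1.
Upper bound: if T = a ⊗ b ⊗ c then every fibre of T is a multiple of the corresponding factor, so read the factors off the fibres through the nonzero entry T[0,0,0] = 4.
The mode-1 fibre T[:,0,0] = [4, 12, 0] gives a = [1, 3, 0] (primitive direction); the mode-2 fibre T[0,:,0] = [4, 6, -4] gives b = [2, 3, -2]; then c[k] = T[0,0,k] / (a[0]·b[0]) = [4, -4, 2] / 2 = [2, -2, 1].
Expanding [1, 3, 0] ⊗ [2, 3, -2] ⊗ [2, -2, 1] reproduces all 27 entries of T, so T = [1, 3, 0] ⊗ [2, 3, -2] ⊗ [2, -2, 1] and rank(T) ≤ 1.
These bounds meet, so rank(T) = 1.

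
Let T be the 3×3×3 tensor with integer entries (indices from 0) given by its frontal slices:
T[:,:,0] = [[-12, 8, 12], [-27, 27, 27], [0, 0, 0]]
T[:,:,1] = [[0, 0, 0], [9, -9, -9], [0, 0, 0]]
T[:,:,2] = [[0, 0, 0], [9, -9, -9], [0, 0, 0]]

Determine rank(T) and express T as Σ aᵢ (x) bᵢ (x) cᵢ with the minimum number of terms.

Lower bound: in the mode-2 unfolding of T (rows indexed by j, columns by (i,k)) the 2×2 minor on rows j ∈ {0, 1}, columns (i,k) ∈ {(0,0), (1,0)} is det [[-12, -27], [8, 27]] = -108 ≠ 0, so that unfolding has rank ≥ 2 and hence rank(T) ≥ 2 (CP rank is at least every unfolding rank, though it can be larger).
Upper bound: with S_k = T[:,:,k], the two rank-1 terms a₁b₁ᵀ, a₂b₂ᵀ are the rank-1 members of the pencil x·S₀ + y·S₁.
The 2×2 minor of x·S₀ + y·S₁ on rows {0,1}, columns {0,1} is −108·x² + 36·xy = (-36)·(3·x − y)(x), vanishing at (x:y) = (1:3) and (0:1).
M₁ = S₀ + 3·S₁ = [[-12, 8, 12], [0, 0, 0], [0, 0, 0]] = (-4)·(1, 0, 0)(3, -2, -3)ᵀ and M₂ = S₁ = [[0, 0, 0], [9, -9, -9], [0, 0, 0]] = 9·(0, 1, 0)(1, -1, -1)ᵀ, so take a₁ = (1, 0, 0), b₁ = (3, -2, -3), a₂ = (0, 1, 0), b₂ = (1, -1, -1).
Each slice is an integer combination of E₁ = a₁b₁ᵀ and E₂ = a₂b₂ᵀ: S₀ = −4·E₁ − 27·E₂, S₁ = 9·E₂, S₂ = 9·E₂; reading off coefficients, c₁ = (-4, 0, 0) and c₂ = (-27, 9, 9).
Hence T = (1, 0, 0) (x) (3, -2, -3) (x) (-4, 0, 0) + (0, 1, 0) (x) (1, -1, -1) (x) (-27, 9, 9), so rank(T) ≤ 2.
These bounds meet, so rank(T) = 2.

rank(T) = 2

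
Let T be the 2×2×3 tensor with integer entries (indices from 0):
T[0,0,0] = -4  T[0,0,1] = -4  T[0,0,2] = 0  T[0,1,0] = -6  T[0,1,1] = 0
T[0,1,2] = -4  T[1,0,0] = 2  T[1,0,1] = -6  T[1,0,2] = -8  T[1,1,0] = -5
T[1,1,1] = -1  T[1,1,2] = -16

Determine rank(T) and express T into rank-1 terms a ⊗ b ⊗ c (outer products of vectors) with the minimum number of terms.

Lower bound: the mode-3 unfolding of T (rows indexed by k, columns by (i,j) = (0,0), (0,1), (1,0), (1,1)) is [[-4, -6, 2, -5], [-4, 0, -6, -1], [0, -4, -8, -16]].
There the 3×3 minor on rows k ∈ {0, 1, 2}, columns (i,j) ∈ {(0,0), (0,1), (1,0)} is det [[-4, -6, 2], [-4, 0, -6], [0, -4, -8]] = 320 ≠ 0, so this unfolding has rank ≥ 3; CP rank is at least every unfolding rank, so rank(T) ≥ 3. (This is only a lower bound: in general the CP rank may exceed every unfolding rank, so we still need to exhibit 3 rank-1 terms summing to T.)
Upper bound: T is a sum of 3 rank-1 terms, T = [0, 1] ⊗ [1, 1] ⊗ [4, -4, -8] + [1, 2] ⊗ [0, 1] ⊗ [-4, 2, -4] + [2, 1] ⊗ [2, 1] ⊗ [-1, -1, 0] (written with every a and b primitive with positive leading entry and the scale carried by c; CP decompositions are not unique, and this one is verified by expanding entrywise), so rank(T) ≤ 3.
These bounds meet, so rank(T) = 3.

rank(T) = 3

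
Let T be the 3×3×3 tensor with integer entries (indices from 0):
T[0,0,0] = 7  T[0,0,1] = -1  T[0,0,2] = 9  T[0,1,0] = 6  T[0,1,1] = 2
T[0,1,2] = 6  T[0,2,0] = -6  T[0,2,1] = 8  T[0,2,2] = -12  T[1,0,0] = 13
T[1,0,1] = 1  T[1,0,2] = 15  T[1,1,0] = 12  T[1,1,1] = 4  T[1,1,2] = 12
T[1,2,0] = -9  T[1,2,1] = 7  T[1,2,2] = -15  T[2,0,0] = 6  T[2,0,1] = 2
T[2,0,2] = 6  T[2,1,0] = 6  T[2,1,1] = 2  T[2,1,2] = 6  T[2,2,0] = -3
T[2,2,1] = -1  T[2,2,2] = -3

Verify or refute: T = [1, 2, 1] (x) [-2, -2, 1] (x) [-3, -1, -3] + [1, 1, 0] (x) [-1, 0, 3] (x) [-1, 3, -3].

Reconstruct entrywise from the claimed factors. For example, T[1,1,2] = 12 and Σₗ aₗ[1]bₗ[1]cₗ[2] = (2)·(-2)·(-3) + (1)·(0)·(-3) = 12; checking all 27 entries, every one matches. The claim holds.

Yes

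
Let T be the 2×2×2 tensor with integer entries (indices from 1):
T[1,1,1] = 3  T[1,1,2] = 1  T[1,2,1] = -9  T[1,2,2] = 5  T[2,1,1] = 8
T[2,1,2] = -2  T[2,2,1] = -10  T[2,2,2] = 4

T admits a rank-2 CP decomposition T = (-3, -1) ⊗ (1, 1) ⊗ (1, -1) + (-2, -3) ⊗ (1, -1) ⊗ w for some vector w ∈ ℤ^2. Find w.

w = (-3, 1)

Subtract the known terms from T to get the rank-1 residual R = (-2, -3) ⊗ (1, -1) ⊗ w, so R[i,j,k] = a[i]·b[j]·w[k]. Pick indices with nonzero a[1]·b[1] = (-2)·(1) = -2. Only the fibre through (1,1,·) is needed: R[1,1,:] = T[1,1,:] − Σₗ aₗ[1]bₗ[1]cₗ = [3, 1] − (-3)·(1)·(1, -1) = [6, -2]. Then w[k] = R[1,1,k] / -2 for each k, giving w = [6, -2] / -2 = (-3, 1).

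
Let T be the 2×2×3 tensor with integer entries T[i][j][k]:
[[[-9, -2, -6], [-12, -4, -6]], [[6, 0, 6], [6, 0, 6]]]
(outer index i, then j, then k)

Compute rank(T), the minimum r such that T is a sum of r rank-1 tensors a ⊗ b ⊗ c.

Lower bound: the mode-2 unfolding of T (rows indexed by j, columns by (i,k) = (0,0), (0,1), (0,2), (1,0), (1,1), (1,2)) is [[-9, -2, -6, 6, 0, 6], [-12, -4, -6, 6, 0, 6]].
There the 2×2 minor on rows j ∈ {0, 1}, columns (i,k) ∈ {(0,0), (0,1)} is det [[-9, -2], [-12, -4]] = 12 ≠ 0, so this unfolding has rank ≥ 2; CP rank is at least every unfolding rank, so rank(T) ≥ 2. (Unfolding ranks only ever bound the CP rank from below — rank(T) can be strictly larger than all of them — so the matching upper bound has to come from an explicit 2-term decomposition.)
Upper bound — finding two terms. Write S_k = T[:,:,k] for the frontal slices: S₀ = [[-9, -12], [6, 6]], S₁ = [[-2, -4], [0, 0]], S₂ = [[-6, -6], [6, 6]].
If T = a₁ ⊗ b₁ ⊗ c₁ + a₂ ⊗ b₂ ⊗ c₂ then each S_k = c₁[k]·a₁b₁ᵀ + c₂[k]·a₂b₂ᵀ. S₀ and S₁ are linearly independent, so a₁b₁ᵀ and a₂b₂ᵀ must span the same plane of matrices: they are the rank-1 matrices of the form x·S₀ + y·S₁.
det(x·S₀ + y·S₁) is 18·x² + 12·xy = 6·(3·x + 2·y)(x), vanishing at (x:y) = (2:-3) and (0:1).
M₁ = 2·S₀ − 3·S₁ = [[-12, -12], [12, 12]] = (-12)·(1, -1)(1, 1)ᵀ and M₂ = S₁ = [[-2, -4], [0, 0]] = (-2)·(1, 0)(1, 2)ᵀ, so take a₁ = (1, -1), b₁ = (1, 1), a₂ = (1, 0), b₂ = (1, 2).
Each slice is an integer combination of E₁ = a₁b₁ᵀ and E₂ = a₂b₂ᵀ: S₀ = −6·E₁ − 3·E₂, S₁ = −2·E₂, S₂ = −6·E₁; reading off coefficients, c₁ = (-6, 0, -6) and c₂ = (-3, -2, 0).
Hence T = (1, -1) ⊗ (1, 1) ⊗ (-6, 0, -6) + (1, 0) ⊗ (1, 2) ⊗ (-3, -2, 0), so rank(T) ≤ 2.
These bounds meet, so rank(T) = 2.

2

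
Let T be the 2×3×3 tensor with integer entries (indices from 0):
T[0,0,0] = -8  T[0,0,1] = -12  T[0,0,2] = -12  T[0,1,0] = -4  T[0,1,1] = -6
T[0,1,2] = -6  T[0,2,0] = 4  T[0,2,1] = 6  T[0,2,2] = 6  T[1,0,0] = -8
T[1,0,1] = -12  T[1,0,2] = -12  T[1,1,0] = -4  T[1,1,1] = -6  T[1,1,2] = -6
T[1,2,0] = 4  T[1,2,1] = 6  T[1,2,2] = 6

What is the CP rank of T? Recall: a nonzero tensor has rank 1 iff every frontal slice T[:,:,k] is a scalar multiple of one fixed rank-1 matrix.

Lower bound: T ≠ 0 (e.g. T[0,0,0] = -8), so rank(T) ≥ 1.
Upper bound: if T = a (x) b (x) c then every fibre of T is a multiple of the corresponding factor, so read the factors off the fibres through the nonzero entry T[0,0,0] = -8.
The mode-1 fibre T[:,0,0] = [-8, -8] gives a = [1, 1] (primitive direction); the mode-2 fibre T[0,:,0] = [-8, -4, 4] gives b = [2, 1, -1]; then c[k] = T[0,0,k] / (a[0]·b[0]) = [-8, -12, -12] / 2 = [-4, -6, -6].
Expanding [1, 1] (x) [2, 1, -1] (x) [-4, -6, -6] reproduces all 18 entries of T, so T = [1, 1] (x) [2, 1, -1] (x) [-4, -6, -6] and rank(T) ≤ 1.
These bounds meet, so rank(T) = 1.
Check entry T[0,0,2] = -12: (1)·(2)·(-6) = -12.

1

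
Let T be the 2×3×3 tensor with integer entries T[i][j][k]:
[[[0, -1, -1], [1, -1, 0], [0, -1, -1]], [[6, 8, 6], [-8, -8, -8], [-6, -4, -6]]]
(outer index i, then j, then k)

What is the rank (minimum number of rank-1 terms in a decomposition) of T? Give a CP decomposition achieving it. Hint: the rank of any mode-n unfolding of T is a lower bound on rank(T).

Lower bound: the mode-3 unfolding of T (rows indexed by k, columns by (i,j) = (0,0), (0,1), (0,2), (1,0), (1,1), (1,2)) is [[0, 1, 0, 6, -8, -6], [-1, -1, -1, 8, -8, -4], [-1, 0, -1, 6, -8, -6]].
There the 3×3 minor on rows k ∈ {0, 1, 2}, columns (i,j) ∈ {(0,0), (0,1), (1,0)} is det [[0, 1, 6], [-1, -1, 8], [-1, 0, 6]] = -8 ≠ 0, so this unfolding has rank ≥ 3; CP rank is at least every unfolding rank, so rank(T) ≥ 3. (This is only a lower bound: in general the CP rank may exceed every unfolding rank, so we still need to exhibit 3 rank-1 terms summing to T.)
Upper bound: T is a sum of 3 rank-1 terms, T = [0, 1] ⊗ [2, -2, -1] ⊗ [4, 4, 4] + [1, 0] ⊗ [1, 1, 1] ⊗ [1, -1, 0] + [1, 2] ⊗ [1, 0, 1] ⊗ [-1, 0, -1] (written with every a and b primitive with positive leading entry and the scale carried by c; CP decompositions are not unique, and this one is verified by expanding entrywise), so rank(T) ≤ 3.
These bounds meet, so rank(T) = 3.

rank(T) = 3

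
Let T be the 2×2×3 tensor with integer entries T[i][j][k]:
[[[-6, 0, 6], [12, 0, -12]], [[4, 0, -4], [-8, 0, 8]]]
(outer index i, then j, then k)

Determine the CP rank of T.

Lower bound: T ≠ 0 (e.g. T[0,0,0] = -6), so rank(T) ≥ 1.
Upper bound: if T = a ⊗ b ⊗ c then every fibre of T is a multiple of the corresponding factor, so read the factors off the fibres through the nonzero entry T[0,0,0] = -6.
The mode-1 fibre T[:,0,0] = [-6, 4] gives a = (3, -2) (primitive direction); the mode-2 fibre T[0,:,0] = [-6, 12] gives b = (1, -2); then c[k] = T[0,0,k] / (a[0]·b[0]) = [-6, 0, 6] / 3 = (-2, 0, 2).
Expanding (3, -2) ⊗ (1, -2) ⊗ (-2, 0, 2) reproduces all 12 entries of T, so T = (3, -2) ⊗ (1, -2) ⊗ (-2, 0, 2) and rank(T) ≤ 1.
These bounds meet, so rank(T) = 1.

1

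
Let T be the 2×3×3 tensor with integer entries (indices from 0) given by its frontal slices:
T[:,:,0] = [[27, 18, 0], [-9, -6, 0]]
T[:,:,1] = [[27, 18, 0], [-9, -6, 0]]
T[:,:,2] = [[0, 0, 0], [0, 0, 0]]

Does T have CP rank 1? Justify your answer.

If T = a ⊗ b ⊗ c then every fibre of T is a multiple of the corresponding factor, so read the factors off the fibres through the nonzero entry T[0,0,0] = 27.
The mode-1 fibre T[:,0,0] = [27, -9] gives a = (3, -1) (primitive direction); the mode-2 fibre T[0,:,0] = [27, 18, 0] gives b = (3, 2, 0); then c[k] = T[0,0,k] / (a[0]·b[0]) = [27, 27, 0] / 9 = (3, 3, 0).
Expanding (3, -1) ⊗ (3, 2, 0) ⊗ (3, 3, 0) reproduces all 18 entries of T, so T = (3, -1) ⊗ (3, 2, 0) ⊗ (3, 3, 0) and rank(T) ≤ 1.
Equivalently every frontal slice T[:,:,k] is c[k] times the rank-1 matrix (3, -1) ⊗ (3, 2, 0). So T has rank 1 (it is nonzero).

Yes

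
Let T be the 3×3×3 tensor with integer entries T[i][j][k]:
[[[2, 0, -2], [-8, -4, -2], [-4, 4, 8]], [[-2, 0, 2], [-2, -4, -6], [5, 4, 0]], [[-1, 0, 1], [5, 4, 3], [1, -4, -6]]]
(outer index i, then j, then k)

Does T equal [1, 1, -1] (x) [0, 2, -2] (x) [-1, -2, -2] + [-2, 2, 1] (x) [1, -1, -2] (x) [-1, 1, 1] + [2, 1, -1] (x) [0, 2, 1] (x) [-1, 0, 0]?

No

Reconstruct entry (0,0,1) from the claimed factors: Σₗ aₗ[0]bₗ[0]cₗ[1] = (1)·(0)·(-2) + (-2)·(1)·(1) + (2)·(0)·(0) = -2, but T[0,0,1] = 0. The claim is false.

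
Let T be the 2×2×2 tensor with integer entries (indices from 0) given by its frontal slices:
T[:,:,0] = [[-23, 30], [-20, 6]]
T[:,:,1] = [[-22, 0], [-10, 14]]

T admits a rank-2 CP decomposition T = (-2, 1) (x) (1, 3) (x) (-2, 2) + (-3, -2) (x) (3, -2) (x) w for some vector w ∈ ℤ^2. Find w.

Subtract the known terms from T to get the rank-1 residual R = (-3, -2) (x) (3, -2) (x) w, so R[i,j,k] = a[i]·b[j]·w[k]. Pick indices with nonzero a[0]·b[0] = (-3)·(3) = -9. Only the fibre through (0,0,·) is needed: R[0,0,:] = T[0,0,:] − Σₗ aₗ[0]bₗ[0]cₗ = [-23, -22] − (-2)·(1)·(-2, 2) = [-27, -18]. Then w[k] = R[0,0,k] / -9 for each k, giving w = [-27, -18] / -9 = (3, 2).

w = (3, 2)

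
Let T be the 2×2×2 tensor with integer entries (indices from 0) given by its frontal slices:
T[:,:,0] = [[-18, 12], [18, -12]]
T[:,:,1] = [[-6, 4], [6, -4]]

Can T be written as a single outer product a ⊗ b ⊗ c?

Yes

If T = a ⊗ b ⊗ c then every fibre of T is a multiple of the corresponding factor, so read the factors off the fibres through the nonzero entry T[0,0,0] = -18.
The mode-1 fibre T[:,0,0] = [-18, 18] gives a = [1, -1] (primitive direction); the mode-2 fibre T[0,:,0] = [-18, 12] gives b = [3, -2]; then c[k] = T[0,0,k] / (a[0]·b[0]) = [-18, -6] / 3 = [-6, -2].
Expanding [1, -1] ⊗ [3, -2] ⊗ [-6, -2] reproduces all 8 entries of T, so T = [1, -1] ⊗ [3, -2] ⊗ [-6, -2] and rank(T) ≤ 1.
Equivalently every frontal slice T[:,:,k] is c[k] times the rank-1 matrix [1, -1] ⊗ [3, -2]. So T has rank 1 (it is nonzero).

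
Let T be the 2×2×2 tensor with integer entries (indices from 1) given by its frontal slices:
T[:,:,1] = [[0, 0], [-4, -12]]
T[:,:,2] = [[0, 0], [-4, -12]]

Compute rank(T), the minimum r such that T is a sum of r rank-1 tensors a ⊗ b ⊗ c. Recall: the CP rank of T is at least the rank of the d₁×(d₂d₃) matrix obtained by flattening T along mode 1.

1

Lower bound: T ≠ 0 (e.g. T[2,1,1] = -4), so rank(T) ≥ 1.
Upper bound: the mode-1 fibre T[:,1,1] = [0, -4] gives a = [0, 1] (primitive direction); the mode-2 fibre T[2,:,1] = [-4, -12] gives b = [1, 3]; then c[k] = T[2,1,k] / (a[2]·b[1]) = [-4, -4] / 1 = [-4, -4].
Expanding [0, 1] ⊗ [1, 3] ⊗ [-4, -4] reproduces all 8 entries of T, so T = [0, 1] ⊗ [1, 3] ⊗ [-4, -4] and rank(T) ≤ 1.
These bounds meet, so rank(T) = 1.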